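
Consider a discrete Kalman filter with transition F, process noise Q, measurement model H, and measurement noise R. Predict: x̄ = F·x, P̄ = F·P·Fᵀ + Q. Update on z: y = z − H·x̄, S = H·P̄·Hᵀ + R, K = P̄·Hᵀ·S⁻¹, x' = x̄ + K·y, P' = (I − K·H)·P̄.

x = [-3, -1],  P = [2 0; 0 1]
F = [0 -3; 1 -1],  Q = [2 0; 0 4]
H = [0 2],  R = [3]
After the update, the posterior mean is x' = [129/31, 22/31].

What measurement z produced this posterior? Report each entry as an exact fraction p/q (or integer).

z = [2]

x̄ = F·x = [3, -2]
P̄ = F·P·Fᵀ + Q = [11 3; 3 7]
S = H·P̄·Hᵀ + R = [31]
K = P̄·Hᵀ·S⁻¹ = [6/31; 14/31]
x' − x̄ = [36/31, 84/31] = K·y
y = (KᵀK)⁻¹·Kᵀ·(x' − x̄) = [6]
z = y + H·x̄ = [6] + [-4] = [2]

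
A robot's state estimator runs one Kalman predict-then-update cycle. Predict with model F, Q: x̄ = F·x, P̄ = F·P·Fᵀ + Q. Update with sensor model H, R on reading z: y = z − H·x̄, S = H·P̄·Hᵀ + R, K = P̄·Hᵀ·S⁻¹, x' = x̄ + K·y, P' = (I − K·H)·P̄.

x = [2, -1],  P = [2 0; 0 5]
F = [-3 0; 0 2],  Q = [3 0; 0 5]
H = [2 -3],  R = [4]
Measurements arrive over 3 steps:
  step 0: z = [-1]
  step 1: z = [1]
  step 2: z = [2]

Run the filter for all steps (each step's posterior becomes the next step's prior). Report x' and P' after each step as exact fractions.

step 0: x̄ = F·x = [-6, -2]
step 0: P̄ = F·P·Fᵀ + Q = [21 0; 0 25]
step 0: y = z − H·x̄ = [5]
step 0: S = H·P̄·Hᵀ + R = [313]
step 0: K = P̄·Hᵀ·S⁻¹ = [42/313; -75/313]
step 0: x' = x̄ + K·y = [-1668/313, -1001/313]
step 0: P' = (I − K·H)·P̄ = [4809/313 3150/313; 3150/313 2200/313]
step 1: x̄ = F·x = [5004/313, -2002/313]
step 1: P̄ = F·P·Fᵀ + Q = [44220/313 -18900/313; -18900/313 10365/313]
step 1: y = z − H·x̄ = [-15701/313]
step 1: S = H·P̄·Hᵀ + R = [498217/313]
step 1: K = P̄·Hᵀ·S⁻¹ = [145140/498217; -68895/498217]
step 1: x' = x̄ + K·y = [684456/498217, 269297/498217]
step 1: P' = (I − K·H)·P̄ = [3084780/498217 1863000/498217; 1863000/498217 1333860/498217]
step 2: x̄ = F·x = [-2053368/498217, 538594/498217]
step 2: P̄ = F·P·Fᵀ + Q = [29257671/498217 -11178000/498217; -11178000/498217 7826525/498217]
step 2: y = z − H·x̄ = [6718952/498217]
step 2: S = H·P̄·Hᵀ + R = [323598277/498217]
step 2: K = P̄·Hᵀ·S⁻¹ = [92049342/323598277; -45835575/323598277]
step 2: x' = x̄ + K·y = [-92311656/323598277, -268314686/323598277]
step 2: P' = (I − K·H)·P̄ = [1996420359/323598277 1208214450/323598277; 1208214450/323598277 866590400/323598277]

step 0: x' = [-1668/313, -1001/313], P' = [4809/313 3150/313; 3150/313 2200/313]
step 1: x' = [684456/498217, 269297/498217], P' = [3084780/498217 1863000/498217; 1863000/498217 1333860/498217]
step 2: x' = [-92311656/323598277, -268314686/323598277], P' = [1996420359/323598277 1208214450/323598277; 1208214450/323598277 866590400/323598277]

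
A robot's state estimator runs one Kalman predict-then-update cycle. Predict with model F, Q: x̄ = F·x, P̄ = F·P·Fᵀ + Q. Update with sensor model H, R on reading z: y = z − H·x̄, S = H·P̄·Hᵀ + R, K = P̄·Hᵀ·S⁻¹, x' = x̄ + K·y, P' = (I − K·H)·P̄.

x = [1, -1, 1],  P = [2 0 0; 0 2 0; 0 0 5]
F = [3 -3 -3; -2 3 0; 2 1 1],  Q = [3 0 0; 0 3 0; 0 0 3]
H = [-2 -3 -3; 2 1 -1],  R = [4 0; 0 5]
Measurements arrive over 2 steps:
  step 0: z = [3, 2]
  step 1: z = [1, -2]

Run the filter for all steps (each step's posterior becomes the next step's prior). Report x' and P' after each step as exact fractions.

step 0: x̄ = F·x = [3, -5, 2]
step 0: P̄ = F·P·Fᵀ + Q = [84 -30 -9; -30 29 -2; -9 -2 18]
step 0: y = z − H·x̄ = [0, 3]
step 0: S = H·P̄·Hᵀ + R = [259 -93; -93 308]
step 0: K = P̄·Hᵀ·S⁻¹ = [-2037/71123 33330/71123; -705/5471 -728/5471; -12774/71123 -12632/71123]
step 0: x' = x̄ + K·y = [313359/71123, -29539/5471, 104350/71123]
step 0: P' = (I − K·H)·P̄ = [970935/71123 -93069/5471 565323/71123; -93069/5471 122742/5471 -59756/5471; 565323/71123 -59756/5471 416978/71123]
step 1: x̄ = F·x = [1779048/71123, -1778739/71123, 26697/5471]
step 1: P̄ = F·P·Fᵀ + Q = [24684828/71123 -27951489/71123 490956/5471; -27951489/71123 32976687/71123 -569040/5471; 490956/5471 -569040/5471 152137/5471]
step 1: y = z − H·x̄ = [-665815/71123, -1574542/71123]
step 1: S = H·P̄·Hᵀ + R = [21629924/71123 6346170/71123; 6346170/71123 11508767/71123]
step 1: K = P̄·Hᵀ·S⁻¹ = [1140231273/2933789096 1602065001/1466894548; -1985735277/2933789096 -1431792189/1466894548; 37570917/419112728 51359725/209556364]
step 1: x' = x̄ + K·y = [-8223341577/2933789096, 8612138469/2933789096, -580595389/419112728]
step 1: P' = (I − K·H)·P̄ = [94980369993/2933789096 -119390322501/2933789096 7792823925/419112728; -119390322501/2933789096 153351959241/2933789096 -10158680553/419112728; 7792823925/419112728 -10158680553/419112728 4913370047/419112728]

step 0: x' = [313359/71123, -29539/5471, 104350/71123], P' = [970935/71123 -93069/5471 565323/71123; -93069/5471 122742/5471 -59756/5471; 565323/71123 -59756/5471 416978/71123]
step 1: x' = [-8223341577/2933789096, 8612138469/2933789096, -580595389/419112728], P' = [94980369993/2933789096 -119390322501/2933789096 7792823925/419112728; -119390322501/2933789096 153351959241/2933789096 -10158680553/419112728; 7792823925/419112728 -10158680553/419112728 4913370047/419112728]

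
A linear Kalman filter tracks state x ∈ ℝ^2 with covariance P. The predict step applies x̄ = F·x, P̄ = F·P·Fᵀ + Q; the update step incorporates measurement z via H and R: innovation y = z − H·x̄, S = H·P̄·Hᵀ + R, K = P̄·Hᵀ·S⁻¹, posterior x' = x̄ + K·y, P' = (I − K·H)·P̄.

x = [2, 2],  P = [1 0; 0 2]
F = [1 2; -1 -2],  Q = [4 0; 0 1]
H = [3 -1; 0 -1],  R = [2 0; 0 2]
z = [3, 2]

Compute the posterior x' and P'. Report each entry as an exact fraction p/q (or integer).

x̄ = F·x = [6, -6]
P̄ = F·P·Fᵀ + Q = [13 -9; -9 10]
y = z − H·x̄ = [-21, -4]
S = H·P̄·Hᵀ + R = [183 37; 37 12]
K = P̄·Hᵀ·S⁻¹ = [243/827 -129/827; -74/827 -461/827]
x' = x̄ + K·y = [375/827, -1564/827]
P' = (I − K·H)·P̄ = [248/827 258/827; 258/827 922/827]

x' = [375/827, -1564/827]
P' = [248/827 258/827; 258/827 922/827]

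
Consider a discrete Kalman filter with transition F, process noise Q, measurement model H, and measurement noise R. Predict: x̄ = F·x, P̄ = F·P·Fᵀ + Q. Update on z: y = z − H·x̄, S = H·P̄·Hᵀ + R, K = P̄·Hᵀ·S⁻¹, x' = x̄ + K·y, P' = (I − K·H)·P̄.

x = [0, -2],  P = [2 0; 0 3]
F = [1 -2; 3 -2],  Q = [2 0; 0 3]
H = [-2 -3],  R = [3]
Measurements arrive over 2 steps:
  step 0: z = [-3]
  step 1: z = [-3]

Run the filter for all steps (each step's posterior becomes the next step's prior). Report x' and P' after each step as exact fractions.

step 0: x̄ = F·x = [4, 4]
step 0: P̄ = F·P·Fᵀ + Q = [16 18; 18 33]
step 0: y = z − H·x̄ = [17]
step 0: S = H·P̄·Hᵀ + R = [580]
step 0: K = P̄·Hᵀ·S⁻¹ = [-43/290; -27/116]
step 0: x' = x̄ + K·y = [429/290, 5/116]
step 0: P' = (I − K·H)·P̄ = [471/145 -117/58; -117/58 183/116]
step 1: x̄ = F·x = [202/145, 631/145]
step 1: P̄ = F·P·Fᵀ + Q = [2846/145 4668/145; 4668/145 9099/145]
step 1: y = z − H·x̄ = [1862/145]
step 1: S = H·P̄·Hᵀ + R = [149726/145]
step 1: K = P̄·Hᵀ·S⁻¹ = [-9848/74863; -36633/149726]
step 1: x' = x̄ + K·y = [-22170/74863, 90574/74863]
step 1: P' = (I − K·H)·P̄ = [131682/74863 -77940/74863; -77940/74863 140553/149726]

step 0: x' = [429/290, 5/116], P' = [471/145 -117/58; -117/58 183/116]
step 1: x' = [-22170/74863, 90574/74863], P' = [131682/74863 -77940/74863; -77940/74863 140553/149726]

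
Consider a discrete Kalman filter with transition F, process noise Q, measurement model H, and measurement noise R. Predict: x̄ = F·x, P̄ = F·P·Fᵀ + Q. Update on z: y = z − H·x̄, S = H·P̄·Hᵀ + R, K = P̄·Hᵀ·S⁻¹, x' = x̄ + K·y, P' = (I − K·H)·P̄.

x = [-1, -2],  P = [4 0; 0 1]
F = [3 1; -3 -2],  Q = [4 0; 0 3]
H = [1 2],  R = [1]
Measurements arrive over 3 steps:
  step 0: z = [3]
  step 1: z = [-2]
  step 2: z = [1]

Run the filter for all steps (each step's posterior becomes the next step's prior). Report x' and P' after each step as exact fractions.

step 0: x̄ = F·x = [-5, 7]
step 0: P̄ = F·P·Fᵀ + Q = [41 -38; -38 43]
step 0: y = z − H·x̄ = [-6]
step 0: S = H·P̄·Hᵀ + R = [62]
step 0: K = P̄·Hᵀ·S⁻¹ = [-35/62; 24/31]
step 0: x' = x̄ + K·y = [-50/31, 73/31]
step 0: P' = (I − K·H)·P̄ = [1317/62 -338/31; -338/31 181/31]
step 1: x̄ = F·x = [-77/31, 4/31]
step 1: P̄ = F·P·Fᵀ + Q = [8407/62 -6493/62; -6493/62 5375/62]
step 1: y = z − H·x̄ = [7/31]
step 1: S = H·P̄·Hᵀ + R = [3997/62]
step 1: K = P̄·Hᵀ·S⁻¹ = [-4579/3997; 4257/3997]
step 1: x' = x̄ + K·y = [-1566/571, 211/571]
step 1: P' = (I − K·H)·P̄ = [203799/3997 -104189/3997; -104189/3997 54223/3997]
step 2: x̄ = F·x = [-4487/571, 4276/571]
step 2: P̄ = F·P·Fᵀ + Q = [1279268/3997 -1004936/3997; -1004936/3997 812806/3997]
step 2: y = z − H·x̄ = [-3494/571]
step 2: S = H·P̄·Hᵀ + R = [73535/571]
step 2: K = P̄·Hᵀ·S⁻¹ = [-104372/73535; 88668/73535]
step 2: x' = x̄ + K·y = [60813/73535, 8108/73535]
step 2: P' = (I − K·H)·P̄ = [4457436/73535 -2280904/73535; -2280904/73535 1184786/73535]

step 0: x' = [-50/31, 73/31], P' = [1317/62 -338/31; -338/31 181/31]
step 1: x' = [-1566/571, 211/571], P' = [203799/3997 -104189/3997; -104189/3997 54223/3997]
step 2: x' = [60813/73535, 8108/73535], P' = [4457436/73535 -2280904/73535; -2280904/73535 1184786/73535]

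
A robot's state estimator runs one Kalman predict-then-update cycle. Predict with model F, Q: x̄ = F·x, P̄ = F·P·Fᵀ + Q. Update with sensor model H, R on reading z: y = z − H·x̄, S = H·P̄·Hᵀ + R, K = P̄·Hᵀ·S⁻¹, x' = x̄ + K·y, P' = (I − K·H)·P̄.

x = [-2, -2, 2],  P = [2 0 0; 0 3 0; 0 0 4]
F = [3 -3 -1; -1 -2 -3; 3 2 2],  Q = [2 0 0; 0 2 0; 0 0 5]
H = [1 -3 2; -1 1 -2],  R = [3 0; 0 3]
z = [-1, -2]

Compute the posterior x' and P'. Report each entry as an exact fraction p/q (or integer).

x' = [199335/36331, 34176/36331, -59474/36331]
P' = [676619/36331 84048/36331 -244540/36331; 84048/36331 48444/36331 5682/36331; -244540/36331 5682/36331 135857/36331]

x̄ = F·x = [-2, 0, -6]
P̄ = F·P·Fᵀ + Q = [51 24 -8; 24 52 -42; -8 -42 51]
y = z − H·x̄ = [13, -16]
S = H·P̄·Hᵀ + R = [1054 -619; -619 398]
K = P̄·Hᵀ·S⁻¹ = [-21535/36331 -34497/36331; -16640/36331 -15656/36331; 3376/36331 -7164/36331]
x' = x̄ + K·y = [199335/36331, 34176/36331, -59474/36331]
P' = (I − K·H)·P̄ = [676619/36331 84048/36331 -244540/36331; 84048/36331 48444/36331 5682/36331; -244540/36331 5682/36331 135857/36331]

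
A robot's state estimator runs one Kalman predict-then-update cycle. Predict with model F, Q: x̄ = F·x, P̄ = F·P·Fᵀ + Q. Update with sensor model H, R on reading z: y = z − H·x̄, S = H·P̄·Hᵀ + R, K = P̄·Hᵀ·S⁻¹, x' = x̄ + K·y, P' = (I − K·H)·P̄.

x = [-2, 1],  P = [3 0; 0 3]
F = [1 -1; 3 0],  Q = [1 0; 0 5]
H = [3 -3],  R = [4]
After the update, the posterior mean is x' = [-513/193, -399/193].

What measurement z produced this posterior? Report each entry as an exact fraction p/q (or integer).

z = [-2]

x̄ = F·x = [-3, -6]
P̄ = F·P·Fᵀ + Q = [7 9; 9 32]
S = H·P̄·Hᵀ + R = [193]
K = P̄·Hᵀ·S⁻¹ = [-6/193; -69/193]
x' − x̄ = [66/193, 759/193] = K·y
y = (KᵀK)⁻¹·Kᵀ·(x' − x̄) = [-11]
z = y + H·x̄ = [-11] + [9] = [-2]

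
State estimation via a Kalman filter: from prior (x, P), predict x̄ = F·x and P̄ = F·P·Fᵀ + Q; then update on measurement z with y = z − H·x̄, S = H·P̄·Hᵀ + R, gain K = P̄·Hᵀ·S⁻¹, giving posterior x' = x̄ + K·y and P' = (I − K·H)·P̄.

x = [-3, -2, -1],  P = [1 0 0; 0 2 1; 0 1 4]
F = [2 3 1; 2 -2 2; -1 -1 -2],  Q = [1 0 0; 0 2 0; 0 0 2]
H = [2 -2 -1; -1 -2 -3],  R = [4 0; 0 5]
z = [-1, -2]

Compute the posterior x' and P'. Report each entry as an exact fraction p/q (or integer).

x̄ = F·x = [-13, -4, 7]
P̄ = F·P·Fᵀ + Q = [33 4 -23; 4 22 -12; -23 -12 25]
y = z − H·x̄ = [24, -2]
S = H·P̄·Hᵀ + R = [261 108; 108 85]
K = P̄·Hᵀ·S⁻¹ = [429/1169 -160/1169; -248/3507 -60/1169; -971/10521 -248/1169]
x' = x̄ + K·y = [-4581/1169, -6540/1169, 18269/3507]
P' = (I − K·H)·P̄ = [8308/1169 13052/1169 -11204/1169; 13052/1169 23014/1169 -58780/3507; -11204/1169 -58780/3507 154892/10521]

x' = [-4581/1169, -6540/1169, 18269/3507]
P' = [8308/1169 13052/1169 -11204/1169; 13052/1169 23014/1169 -58780/3507; -11204/1169 -58780/3507 154892/10521]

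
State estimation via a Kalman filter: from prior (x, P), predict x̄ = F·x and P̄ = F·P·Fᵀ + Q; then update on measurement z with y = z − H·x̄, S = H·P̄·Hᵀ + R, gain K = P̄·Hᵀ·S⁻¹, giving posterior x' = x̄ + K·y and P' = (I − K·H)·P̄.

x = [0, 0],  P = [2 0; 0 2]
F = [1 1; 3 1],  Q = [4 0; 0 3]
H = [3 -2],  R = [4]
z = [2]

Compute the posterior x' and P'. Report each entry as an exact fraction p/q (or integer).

x' = [2/9, -11/18]
P' = [64/9 94/9; 94/9 293/18]

x̄ = F·x = [0, 0]
P̄ = F·P·Fᵀ + Q = [8 8; 8 23]
y = z − H·x̄ = [2]
S = H·P̄·Hᵀ + R = [72]
K = P̄·Hᵀ·S⁻¹ = [1/9; -11/36]
x' = x̄ + K·y = [2/9, -11/18]
P' = (I − K·H)·P̄ = [64/9 94/9; 94/9 293/18]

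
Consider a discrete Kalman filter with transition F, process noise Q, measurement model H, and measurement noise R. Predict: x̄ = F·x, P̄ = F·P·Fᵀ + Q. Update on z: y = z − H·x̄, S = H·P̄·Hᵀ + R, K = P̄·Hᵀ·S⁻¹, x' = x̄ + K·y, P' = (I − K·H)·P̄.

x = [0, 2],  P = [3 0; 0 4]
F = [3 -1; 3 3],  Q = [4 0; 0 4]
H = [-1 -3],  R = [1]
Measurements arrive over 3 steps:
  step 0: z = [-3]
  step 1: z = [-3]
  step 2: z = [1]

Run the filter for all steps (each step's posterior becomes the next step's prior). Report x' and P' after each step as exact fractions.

step 0: x̄ = F·x = [-2, 6]
step 0: P̄ = F·P·Fᵀ + Q = [35 15; 15 67]
step 0: y = z − H·x̄ = [13]
step 0: S = H·P̄·Hᵀ + R = [729]
step 0: K = P̄·Hᵀ·S⁻¹ = [-80/729; -8/27]
step 0: x' = x̄ + K·y = [-2498/729, 58/27]
step 0: P' = (I − K·H)·P̄ = [19115/729 -235/27; -235/27 3]
step 1: x̄ = F·x = [-3020/243, -932/243]
step 1: P̄ = F·P·Fᵀ + Q = [23912/81 14156/81; 14156/81 8936/81]
step 1: y = z − H·x̄ = [-6545/243]
step 1: S = H·P̄·Hᵀ + R = [189353/81]
step 1: K = P̄·Hᵀ·S⁻¹ = [-66380/189353; -40964/189353]
step 1: x' = x̄ + K·y = [-1696160/568059, 377088/189353]
step 1: P' = (I − K·H)·P̄ = [1500056/189353 -477892/189353; -477892/189353 172952/189353]
step 2: x̄ = F·x = [-2073248/189353, -564896/189353]
step 2: P̄ = F·P·Fᵀ + Q = [17298220/189353 10114296/189353; 10114296/189353 7212428/189353]
step 2: y = z − H·x̄ = [-3578583/189353]
step 2: S = H·P̄·Hᵀ + R = [143085201/189353]
step 2: K = P̄·Hᵀ·S⁻¹ = [-47641108/143085201; -1511980/6813581]
step 2: x' = x̄ + K·y = [-222095676/47695067, 8247988/6813581]
step 2: P' = (I − K·H)·P̄ = [1084979452/143085201 -16465688/6813581; -16465688/6813581 5992556/6813581]

step 0: x' = [-2498/729, 58/27], P' = [19115/729 -235/27; -235/27 3]
step 1: x' = [-1696160/568059, 377088/189353], P' = [1500056/189353 -477892/189353; -477892/189353 172952/189353]
step 2: x' = [-222095676/47695067, 8247988/6813581], P' = [1084979452/143085201 -16465688/6813581; -16465688/6813581 5992556/6813581]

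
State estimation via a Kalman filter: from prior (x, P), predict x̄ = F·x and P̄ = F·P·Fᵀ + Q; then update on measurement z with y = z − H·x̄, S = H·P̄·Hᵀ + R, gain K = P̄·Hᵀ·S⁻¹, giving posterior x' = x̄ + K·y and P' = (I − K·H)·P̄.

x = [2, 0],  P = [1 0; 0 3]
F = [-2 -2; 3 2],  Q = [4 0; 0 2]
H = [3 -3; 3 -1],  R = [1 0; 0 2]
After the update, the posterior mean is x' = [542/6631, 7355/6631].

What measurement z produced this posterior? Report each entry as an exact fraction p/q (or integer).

z = [-3, -1]

x̄ = F·x = [-4, 6]
P̄ = F·P·Fᵀ + Q = [20 -18; -18 23]
S = H·P̄·Hᵀ + R = [712 465; 465 313]
K = P̄·Hᵀ·S⁻¹ = [-588/6631 2526/6631; -2694/6631 2371/6631]
x' − x̄ = [27066/6631, -32431/6631] = K·y
y = (KᵀK)⁻¹·Kᵀ·(x' − x̄) = [27, 17]
z = y + H·x̄ = [27, 17] + [-30, -18] = [-3, -1]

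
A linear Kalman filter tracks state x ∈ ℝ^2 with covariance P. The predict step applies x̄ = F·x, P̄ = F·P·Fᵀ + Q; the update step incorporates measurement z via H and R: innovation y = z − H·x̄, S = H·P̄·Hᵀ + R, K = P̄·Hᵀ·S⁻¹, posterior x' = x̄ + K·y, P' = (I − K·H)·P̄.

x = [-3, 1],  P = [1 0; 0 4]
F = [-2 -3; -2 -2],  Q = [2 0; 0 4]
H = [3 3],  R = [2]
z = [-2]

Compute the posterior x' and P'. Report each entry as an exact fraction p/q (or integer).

x' = [-153/110, 203/275]
P' = [21/11 -98/55; -98/55 516/275]

x̄ = F·x = [3, 4]
P̄ = F·P·Fᵀ + Q = [42 28; 28 24]
y = z − H·x̄ = [-23]
S = H·P̄·Hᵀ + R = [1100]
K = P̄·Hᵀ·S⁻¹ = [21/110; 39/275]
x' = x̄ + K·y = [-153/110, 203/275]
P' = (I − K·H)·P̄ = [21/11 -98/55; -98/55 516/275]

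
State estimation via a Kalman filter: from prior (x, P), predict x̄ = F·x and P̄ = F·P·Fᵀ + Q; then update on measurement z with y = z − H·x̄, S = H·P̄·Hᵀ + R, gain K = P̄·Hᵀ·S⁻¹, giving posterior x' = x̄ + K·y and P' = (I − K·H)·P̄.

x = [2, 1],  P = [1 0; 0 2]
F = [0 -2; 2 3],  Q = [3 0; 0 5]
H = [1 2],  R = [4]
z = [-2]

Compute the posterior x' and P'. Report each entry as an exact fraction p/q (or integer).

x' = [32/75, -21/25]
P' = [656/75 -118/25; -118/25 87/25]

x̄ = F·x = [-2, 7]
P̄ = F·P·Fᵀ + Q = [11 -12; -12 27]
y = z − H·x̄ = [-14]
S = H·P̄·Hᵀ + R = [75]
K = P̄·Hᵀ·S⁻¹ = [-13/75; 14/25]
x' = x̄ + K·y = [32/75, -21/25]
P' = (I − K·H)·P̄ = [656/75 -118/25; -118/25 87/25]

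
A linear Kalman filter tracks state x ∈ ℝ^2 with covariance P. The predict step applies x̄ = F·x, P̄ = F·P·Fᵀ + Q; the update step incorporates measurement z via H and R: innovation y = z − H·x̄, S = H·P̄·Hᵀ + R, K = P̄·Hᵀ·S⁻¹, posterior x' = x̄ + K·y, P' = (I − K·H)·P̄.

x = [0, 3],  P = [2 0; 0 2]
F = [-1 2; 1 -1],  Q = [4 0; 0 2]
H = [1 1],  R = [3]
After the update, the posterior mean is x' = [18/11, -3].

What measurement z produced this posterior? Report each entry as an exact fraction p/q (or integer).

x̄ = F·x = [6, -3]
P̄ = F·P·Fᵀ + Q = [14 -6; -6 6]
S = H·P̄·Hᵀ + R = [11]
K = P̄·Hᵀ·S⁻¹ = [8/11; 0]
x' − x̄ = [-48/11, 0] = K·y
y = (KᵀK)⁻¹·Kᵀ·(x' − x̄) = [-6]
z = y + H·x̄ = [-6] + [3] = [-3]

z = [-3]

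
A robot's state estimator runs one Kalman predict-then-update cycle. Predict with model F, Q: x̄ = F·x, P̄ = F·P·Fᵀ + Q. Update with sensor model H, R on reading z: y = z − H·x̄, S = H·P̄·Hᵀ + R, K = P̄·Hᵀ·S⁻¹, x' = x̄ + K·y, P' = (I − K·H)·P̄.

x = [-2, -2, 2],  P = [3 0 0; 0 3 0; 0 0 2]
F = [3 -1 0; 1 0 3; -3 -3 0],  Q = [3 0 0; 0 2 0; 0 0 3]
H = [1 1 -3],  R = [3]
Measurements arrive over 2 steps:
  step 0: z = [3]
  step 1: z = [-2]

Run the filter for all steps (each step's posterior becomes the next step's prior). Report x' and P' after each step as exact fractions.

step 0: x̄ = F·x = [-4, 4, 12]
step 0: P̄ = F·P·Fᵀ + Q = [33 9 -18; 9 23 -9; -18 -9 57]
step 0: y = z − H·x̄ = [39]
step 0: S = H·P̄·Hᵀ + R = [752]
step 0: K = P̄·Hᵀ·S⁻¹ = [6/47; 59/752; -99/376]
step 0: x' = x̄ + K·y = [46/47, 5309/752, 651/376]
step 0: P' = (I − K·H)·P̄ = [975/47 69/47 342/47; 69/47 13815/752 2457/376; 342/47 2457/376 915/188]
step 1: x̄ = F·x = [-3101/752, 2321/376, -18135/752]
step 1: P̄ = F·P·Fᵀ + Q = [149847/752 40101/376 -105579/752; 40101/376 20719/188 -71793/376; -105579/752 -71793/376 286863/752]
step 1: y = z − H·x̄ = [-28725/376]
step 1: S = H·P̄·Hᵀ + R = [1118035/188]
step 1: K = P̄·Hᵀ·S⁻¹ = [273393/2236070; 148459/1118035; -554877/2236070]
step 1: x' = x̄ + K·y = [-12042809/894428, -1776091/447214, -4613535/894428]
step 1: P' = (I − K·H)·P̄ = [493566267/4472140 22588671/2236070 179034417/4472140; 22588671/2236070 5981343/1118035 11220201/2236070; 179034417/4472140 11220201/2236070 68268027/4472140]

step 0: x' = [46/47, 5309/752, 651/376], P' = [975/47 69/47 342/47; 69/47 13815/752 2457/376; 342/47 2457/376 915/188]
step 1: x' = [-12042809/894428, -1776091/447214, -4613535/894428], P' = [493566267/4472140 22588671/2236070 179034417/4472140; 22588671/2236070 5981343/1118035 11220201/2236070; 179034417/4472140 11220201/2236070 68268027/4472140]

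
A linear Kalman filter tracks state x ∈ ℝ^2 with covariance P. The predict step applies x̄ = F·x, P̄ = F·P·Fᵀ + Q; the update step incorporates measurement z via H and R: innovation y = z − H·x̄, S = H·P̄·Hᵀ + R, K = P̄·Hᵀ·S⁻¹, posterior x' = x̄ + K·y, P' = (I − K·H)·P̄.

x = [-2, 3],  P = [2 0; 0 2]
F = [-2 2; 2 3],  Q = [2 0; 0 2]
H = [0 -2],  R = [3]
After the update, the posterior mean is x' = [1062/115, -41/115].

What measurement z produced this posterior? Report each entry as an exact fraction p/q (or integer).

x̄ = F·x = [10, 5]
P̄ = F·P·Fᵀ + Q = [18 4; 4 28]
S = H·P̄·Hᵀ + R = [115]
K = P̄·Hᵀ·S⁻¹ = [-8/115; -56/115]
x' − x̄ = [-88/115, -616/115] = K·y
y = (KᵀK)⁻¹·Kᵀ·(x' − x̄) = [11]
z = y + H·x̄ = [11] + [-10] = [1]

z = [1]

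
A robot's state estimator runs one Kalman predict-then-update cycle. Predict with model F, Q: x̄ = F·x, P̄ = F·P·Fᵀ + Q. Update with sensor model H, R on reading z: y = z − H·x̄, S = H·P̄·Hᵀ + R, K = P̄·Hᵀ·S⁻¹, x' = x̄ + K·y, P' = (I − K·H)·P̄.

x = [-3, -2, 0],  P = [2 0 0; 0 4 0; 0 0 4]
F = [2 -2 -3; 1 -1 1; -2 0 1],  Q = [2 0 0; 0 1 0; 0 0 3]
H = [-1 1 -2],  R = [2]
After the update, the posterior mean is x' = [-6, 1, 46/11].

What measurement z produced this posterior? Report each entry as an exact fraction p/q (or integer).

z = [-1]

x̄ = F·x = [-2, -1, 6]
P̄ = F·P·Fᵀ + Q = [62 0 -20; 0 11 0; -20 0 15]
S = H·P̄·Hᵀ + R = [55]
K = P̄·Hᵀ·S⁻¹ = [-2/5; 1/5; -2/11]
x' − x̄ = [-4, 2, -20/11] = K·y
y = (KᵀK)⁻¹·Kᵀ·(x' − x̄) = [10]
z = y + H·x̄ = [10] + [-11] = [-1]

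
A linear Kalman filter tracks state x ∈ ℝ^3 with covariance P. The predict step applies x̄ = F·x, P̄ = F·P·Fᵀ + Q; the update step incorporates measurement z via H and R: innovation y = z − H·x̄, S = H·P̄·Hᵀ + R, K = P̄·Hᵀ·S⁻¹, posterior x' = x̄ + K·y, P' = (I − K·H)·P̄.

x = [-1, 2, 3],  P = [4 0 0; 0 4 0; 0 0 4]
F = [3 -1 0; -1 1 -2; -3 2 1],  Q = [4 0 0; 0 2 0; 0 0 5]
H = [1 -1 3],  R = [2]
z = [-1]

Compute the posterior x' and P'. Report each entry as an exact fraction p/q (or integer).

x̄ = F·x = [-5, -3, 10]
P̄ = F·P·Fᵀ + Q = [44 -16 -44; -16 26 12; -44 12 61]
y = z − H·x̄ = [-29]
S = H·P̄·Hᵀ + R = [317]
K = P̄·Hᵀ·S⁻¹ = [-72/317; -6/317; 127/317]
x' = x̄ + K·y = [503/317, -777/317, -513/317]
P' = (I − K·H)·P̄ = [8764/317 -5504/317 -4804/317; -5504/317 8206/317 4566/317; -4804/317 4566/317 3208/317]

x' = [503/317, -777/317, -513/317]
P' = [8764/317 -5504/317 -4804/317; -5504/317 8206/317 4566/317; -4804/317 4566/317 3208/317]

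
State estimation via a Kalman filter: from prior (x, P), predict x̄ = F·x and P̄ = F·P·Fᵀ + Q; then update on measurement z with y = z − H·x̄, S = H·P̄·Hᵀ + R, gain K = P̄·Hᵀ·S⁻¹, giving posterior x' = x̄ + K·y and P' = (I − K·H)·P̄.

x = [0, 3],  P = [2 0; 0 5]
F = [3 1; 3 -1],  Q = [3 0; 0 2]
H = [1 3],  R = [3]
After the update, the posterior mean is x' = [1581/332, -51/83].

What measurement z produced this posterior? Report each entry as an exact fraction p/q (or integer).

z = [3]

x̄ = F·x = [3, -3]
P̄ = F·P·Fᵀ + Q = [26 13; 13 25]
S = H·P̄·Hᵀ + R = [332]
K = P̄·Hᵀ·S⁻¹ = [65/332; 22/83]
x' − x̄ = [585/332, 198/83] = K·y
y = (KᵀK)⁻¹·Kᵀ·(x' − x̄) = [9]
z = y + H·x̄ = [9] + [-6] = [3]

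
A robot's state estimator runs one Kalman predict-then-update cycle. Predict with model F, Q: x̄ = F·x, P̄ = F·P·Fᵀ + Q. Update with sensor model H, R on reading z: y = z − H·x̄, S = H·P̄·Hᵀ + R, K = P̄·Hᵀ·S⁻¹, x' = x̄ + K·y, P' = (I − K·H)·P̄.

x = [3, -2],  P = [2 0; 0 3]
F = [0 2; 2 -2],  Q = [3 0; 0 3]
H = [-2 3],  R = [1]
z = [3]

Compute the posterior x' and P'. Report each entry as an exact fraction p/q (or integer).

x̄ = F·x = [-4, 10]
P̄ = F·P·Fᵀ + Q = [15 -12; -12 23]
y = z − H·x̄ = [-35]
S = H·P̄·Hᵀ + R = [412]
K = P̄·Hᵀ·S⁻¹ = [-33/206; 93/412]
x' = x̄ + K·y = [331/206, 865/412]
P' = (I − K·H)·P̄ = [456/103 597/206; 597/206 827/412]

x' = [331/206, 865/412]
P' = [456/103 597/206; 597/206 827/412]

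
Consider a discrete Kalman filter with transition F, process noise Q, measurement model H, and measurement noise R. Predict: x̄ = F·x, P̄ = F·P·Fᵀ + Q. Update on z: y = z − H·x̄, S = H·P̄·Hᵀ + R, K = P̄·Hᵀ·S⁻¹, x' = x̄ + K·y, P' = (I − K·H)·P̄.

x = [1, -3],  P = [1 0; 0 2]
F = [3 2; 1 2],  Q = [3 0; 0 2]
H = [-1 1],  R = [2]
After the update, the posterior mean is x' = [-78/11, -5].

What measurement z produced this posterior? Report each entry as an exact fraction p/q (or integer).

z = [3]

x̄ = F·x = [-3, -5]
P̄ = F·P·Fᵀ + Q = [20 11; 11 11]
S = H·P̄·Hᵀ + R = [11]
K = P̄·Hᵀ·S⁻¹ = [-9/11; 0]
x' − x̄ = [-45/11, 0] = K·y
y = (KᵀK)⁻¹·Kᵀ·(x' − x̄) = [5]
z = y + H·x̄ = [5] + [-2] = [3]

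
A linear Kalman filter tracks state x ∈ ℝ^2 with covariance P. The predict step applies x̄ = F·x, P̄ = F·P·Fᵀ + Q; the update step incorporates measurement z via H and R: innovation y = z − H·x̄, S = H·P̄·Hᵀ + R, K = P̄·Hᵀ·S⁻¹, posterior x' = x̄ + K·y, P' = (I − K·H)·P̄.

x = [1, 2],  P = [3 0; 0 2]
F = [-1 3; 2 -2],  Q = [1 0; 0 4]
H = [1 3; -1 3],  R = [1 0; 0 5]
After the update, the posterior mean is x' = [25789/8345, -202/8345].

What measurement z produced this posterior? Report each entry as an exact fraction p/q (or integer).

z = [3, -3]

x̄ = F·x = [5, -2]
P̄ = F·P·Fᵀ + Q = [22 -18; -18 24]
S = H·P̄·Hᵀ + R = [131 194; 194 351]
K = P̄·Hᵀ·S⁻¹ = [3512/8345 -3748/8345; 1494/8345 1314/8345]
x' − x̄ = [-15936/8345, 16488/8345] = K·y
y = (KᵀK)⁻¹·Kᵀ·(x' − x̄) = [4, 8]
z = y + H·x̄ = [4, 8] + [-1, -11] = [3, -3]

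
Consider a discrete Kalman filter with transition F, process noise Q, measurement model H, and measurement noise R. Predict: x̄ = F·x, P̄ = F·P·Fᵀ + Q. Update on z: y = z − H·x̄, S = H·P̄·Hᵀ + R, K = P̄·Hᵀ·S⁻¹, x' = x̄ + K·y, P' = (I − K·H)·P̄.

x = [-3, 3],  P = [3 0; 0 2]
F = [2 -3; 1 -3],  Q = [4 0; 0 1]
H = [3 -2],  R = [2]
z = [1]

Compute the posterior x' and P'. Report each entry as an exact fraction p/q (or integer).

x̄ = F·x = [-15, -12]
P̄ = F·P·Fᵀ + Q = [34 24; 24 22]
y = z − H·x̄ = [22]
S = H·P̄·Hᵀ + R = [108]
K = P̄·Hᵀ·S⁻¹ = [1/2; 7/27]
x' = x̄ + K·y = [-4, -170/27]
P' = (I − K·H)·P̄ = [7 10; 10 398/27]

x' = [-4, -170/27]
P' = [7 10; 10 398/27]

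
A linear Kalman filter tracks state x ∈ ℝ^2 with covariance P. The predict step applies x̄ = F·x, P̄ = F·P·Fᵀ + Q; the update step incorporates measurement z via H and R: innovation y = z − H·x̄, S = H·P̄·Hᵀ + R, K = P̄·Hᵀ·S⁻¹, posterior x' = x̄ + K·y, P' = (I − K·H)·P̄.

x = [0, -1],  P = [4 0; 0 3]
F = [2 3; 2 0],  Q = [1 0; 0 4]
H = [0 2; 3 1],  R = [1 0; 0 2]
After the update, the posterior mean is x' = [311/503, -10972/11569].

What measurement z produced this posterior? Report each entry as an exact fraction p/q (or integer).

z = [-2, 1]

x̄ = F·x = [-3, 0]
P̄ = F·P·Fᵀ + Q = [44 16; 16 20]
S = H·P̄·Hᵀ + R = [81 136; 136 514]
K = P̄·Hᵀ·S⁻¹ = [-80/503 166/503; 5656/11569 34/11569]
x' − x̄ = [1820/503, -10972/11569] = K·y
y = (KᵀK)⁻¹·Kᵀ·(x' − x̄) = [-2, 10]
z = y + H·x̄ = [-2, 10] + [0, -9] = [-2, 1]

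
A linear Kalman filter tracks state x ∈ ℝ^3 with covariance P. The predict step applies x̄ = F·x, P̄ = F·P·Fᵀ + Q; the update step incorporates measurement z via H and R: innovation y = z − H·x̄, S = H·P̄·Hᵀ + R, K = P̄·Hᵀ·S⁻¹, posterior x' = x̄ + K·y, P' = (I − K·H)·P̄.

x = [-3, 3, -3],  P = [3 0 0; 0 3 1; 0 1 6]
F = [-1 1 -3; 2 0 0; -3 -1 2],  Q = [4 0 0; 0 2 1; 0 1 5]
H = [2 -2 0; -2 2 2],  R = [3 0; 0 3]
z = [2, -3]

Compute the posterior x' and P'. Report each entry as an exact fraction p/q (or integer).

x' = [50713/75773, -40912/75773, -19786/75773]
P' = [215750/75773 194390/75773 1503/75773; 194390/75773 228458/75773 -53097/75773; 1503/75773 -53097/75773 109839/75773]

x̄ = F·x = [15, -6, 0]
P̄ = F·P·Fᵀ + Q = [58 -6 -25; -6 14 -17; -25 -17 55]
y = z − H·x̄ = [-40, 39]
S = H·P̄·Hᵀ + R = [339 -368; -368 623]
K = P̄·Hᵀ·S⁻¹ = [14240/75773 -13238/75773; -22712/75773 -12686/75773; 36400/75773 36826/75773]
x' = x̄ + K·y = [50713/75773, -40912/75773, -19786/75773]
P' = (I − K·H)·P̄ = [215750/75773 194390/75773 1503/75773; 194390/75773 228458/75773 -53097/75773; 1503/75773 -53097/75773 109839/75773]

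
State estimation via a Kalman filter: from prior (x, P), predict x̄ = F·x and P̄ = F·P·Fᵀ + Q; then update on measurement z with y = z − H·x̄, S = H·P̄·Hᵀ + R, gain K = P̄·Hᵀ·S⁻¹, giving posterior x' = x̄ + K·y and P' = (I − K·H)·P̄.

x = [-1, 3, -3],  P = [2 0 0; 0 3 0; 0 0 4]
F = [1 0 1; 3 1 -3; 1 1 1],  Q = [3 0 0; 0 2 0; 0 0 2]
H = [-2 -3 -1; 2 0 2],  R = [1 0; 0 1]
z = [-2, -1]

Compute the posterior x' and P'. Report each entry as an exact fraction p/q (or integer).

x' = [-115142/64577, 93879/64577, 80225/64577]
P' = [129249/64577 -45750/64577 -121674/64577; -45750/64577 25075/64577 37893/64577; -121674/64577 37893/64577 130115/64577]

x̄ = F·x = [-4, 9, -1]
P̄ = F·P·Fᵀ + Q = [9 -6 6; -6 59 -3; 6 -3 11]
y = z − H·x̄ = [16, 9]
S = H·P̄·Hᵀ + R = [513 -40; -40 129]
K = P̄·Hᵀ·S⁻¹ = [426/64577 15150/64577; -21618/64577 -15714/64577; -446/64577 16882/64577]
x' = x̄ + K·y = [-115142/64577, 93879/64577, 80225/64577]
P' = (I − K·H)·P̄ = [129249/64577 -45750/64577 -121674/64577; -45750/64577 25075/64577 37893/64577; -121674/64577 37893/64577 130115/64577]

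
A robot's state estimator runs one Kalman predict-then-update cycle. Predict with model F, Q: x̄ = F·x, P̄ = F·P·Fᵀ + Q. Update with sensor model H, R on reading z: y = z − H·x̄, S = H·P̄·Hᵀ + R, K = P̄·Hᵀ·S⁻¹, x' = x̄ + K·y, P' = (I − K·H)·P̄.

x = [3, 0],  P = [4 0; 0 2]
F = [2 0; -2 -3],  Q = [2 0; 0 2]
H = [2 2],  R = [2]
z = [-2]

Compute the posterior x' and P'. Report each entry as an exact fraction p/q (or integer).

x̄ = F·x = [6, -6]
P̄ = F·P·Fᵀ + Q = [18 -16; -16 36]
y = z − H·x̄ = [-2]
S = H·P̄·Hᵀ + R = [90]
K = P̄·Hᵀ·S⁻¹ = [2/45; 4/9]
x' = x̄ + K·y = [266/45, -62/9]
P' = (I − K·H)·P̄ = [802/45 -160/9; -160/9 164/9]

x' = [266/45, -62/9]
P' = [802/45 -160/9; -160/9 164/9]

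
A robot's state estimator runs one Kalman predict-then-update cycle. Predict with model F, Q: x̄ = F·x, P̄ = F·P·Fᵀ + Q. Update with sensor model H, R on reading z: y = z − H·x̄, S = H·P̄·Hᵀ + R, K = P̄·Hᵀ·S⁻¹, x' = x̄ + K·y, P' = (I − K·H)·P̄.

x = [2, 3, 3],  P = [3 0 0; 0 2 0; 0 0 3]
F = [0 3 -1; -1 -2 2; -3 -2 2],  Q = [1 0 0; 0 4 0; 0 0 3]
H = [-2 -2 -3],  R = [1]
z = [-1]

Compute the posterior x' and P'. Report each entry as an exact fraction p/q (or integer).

x' = [3304/635, -23/127, -1918/635]
P' = [11854/635 -1320/127 -3518/635; -1320/127 1224/127 71/127; -3518/635 71/127 2166/635]

x̄ = F·x = [6, -2, -6]
P̄ = F·P·Fᵀ + Q = [22 -18 -18; -18 27 29; -18 29 50]
y = z − H·x̄ = [-11]
S = H·P̄·Hᵀ + R = [635]
K = P̄·Hᵀ·S⁻¹ = [46/635; -21/127; -172/635]
x' = x̄ + K·y = [3304/635, -23/127, -1918/635]
P' = (I − K·H)·P̄ = [11854/635 -1320/127 -3518/635; -1320/127 1224/127 71/127; -3518/635 71/127 2166/635]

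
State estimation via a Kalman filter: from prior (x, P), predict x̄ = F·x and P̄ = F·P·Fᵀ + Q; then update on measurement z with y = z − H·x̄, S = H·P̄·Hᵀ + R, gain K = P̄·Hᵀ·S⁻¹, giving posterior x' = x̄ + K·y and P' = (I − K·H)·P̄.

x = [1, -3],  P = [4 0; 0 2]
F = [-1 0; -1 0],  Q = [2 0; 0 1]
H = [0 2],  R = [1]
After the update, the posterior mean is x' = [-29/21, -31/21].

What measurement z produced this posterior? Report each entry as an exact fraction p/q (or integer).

x̄ = F·x = [-1, -1]
P̄ = F·P·Fᵀ + Q = [6 4; 4 5]
S = H·P̄·Hᵀ + R = [21]
K = P̄·Hᵀ·S⁻¹ = [8/21; 10/21]
x' − x̄ = [-8/21, -10/21] = K·y
y = (KᵀK)⁻¹·Kᵀ·(x' − x̄) = [-1]
z = y + H·x̄ = [-1] + [-2] = [-3]

z = [-3]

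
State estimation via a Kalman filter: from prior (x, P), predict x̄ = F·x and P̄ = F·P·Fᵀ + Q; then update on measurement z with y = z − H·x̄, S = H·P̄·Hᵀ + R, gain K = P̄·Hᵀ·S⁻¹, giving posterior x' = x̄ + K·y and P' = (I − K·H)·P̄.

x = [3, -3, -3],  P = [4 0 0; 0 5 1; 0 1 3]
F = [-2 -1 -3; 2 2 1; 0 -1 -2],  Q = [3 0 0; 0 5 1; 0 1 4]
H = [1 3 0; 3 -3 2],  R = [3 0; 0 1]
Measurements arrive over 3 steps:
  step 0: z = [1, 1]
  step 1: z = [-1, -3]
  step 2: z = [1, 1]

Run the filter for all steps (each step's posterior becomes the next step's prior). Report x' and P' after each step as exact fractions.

step 0: x̄ = F·x = [6, -3, 9]
step 0: P̄ = F·P·Fᵀ + Q = [57 -42 28; -42 48 -20; 28 -20 25]
step 0: y = z − H·x̄ = [4, -44]
step 0: S = H·P̄·Hᵀ + R = [240 -577; -577 2378]
step 0: K = P̄·Hᵀ·S⁻¹ = [39599/237791 44907/237791; 63686/237791 -15546/237791; 35842/237791 28096/237791]
step 0: x' = x̄ + K·y = [-390766/237791, 225395/237791, 1047263/237791]
step 0: P' = (I − K·H)·P̄ = [434247/237791 -105150/237791 -786642/237791; -105150/237791 98736/237791 298056/237791; -786642/237791 298056/237791 1641095/237791]
step 1: x̄ = F·x = [-2585652/237791, 716521/237791, -2319921/237791]
step 1: P̄ = F·P·Fᵀ + Q = [9246984/237791 -2020101/237791 8078718/237791; -2020101/237791 2166438/237791 -1375283/237791; 8078718/237791 -1375283/237791 8806504/237791]
step 1: y = z − H·x̄ = [198298/237791, 13832988/237791]
step 1: S = H·P̄·Hᵀ + R = [17337693/237791 4028142/237791; 4028142/237791 287994435/237791]
step 1: K = P̄·Hᵀ·S⁻¹ = [334797127/2325540389 398731119/2325540389; 1894745117/6976621167 -397388405/6976621167; 1336201961/6976621167 1095048325/6976621167]
step 1: x' = x̄ + K·y = [-1812540310/2325540389, -514945037/6976621167, -3248455319/6976621167]
step 1: P' = (I − K·H)·P̄ = [2175264660/2325540389 -390291093/2325540389 -3648968070/2325540389; -390291093/2325540389 2285036210/6976621167 4985170031/6976621167; -3648968070/2325540389 4985170031/6976621167 24445635524/6976621167]
step 2: x̄ = F·x = [21135552854/6976621167, -5051195751/2325540389, 2337285225/2325540389]
step 2: P̄ = F·P·Fᵀ + Q = [163193471897/6976621167 -14768623925/2325540389 42585112037/2325540389; -14768623925/2325540389 20452713057/2325540389 -8427069686/2325540389; 42585112037/2325540389 -8427069686/2325540389 49304914366/2325540389]
step 2: y = z − H·x̄ = [31301830072/6976621167, -38638170168/2325540389]
step 2: S = H·P̄·Hᵀ + R = [470511357287/6976621167 -74884883208/2325540389; -74884883208/2325540389 1751181442383/2325540389]
step 2: K = P̄·Hᵀ·S⁻¹ = [17023727465740/115690317818887 20062943965234/115690317818887; 31137682008666/115690317818887 -20287598614858/347070953456661; 21133489372785/115690317818887 52585575283847/347070953456661]
step 2: x' = x̄ + K·y = [13360260272218/16527188259841, 110958199365/16527188259841, -11448229084379/16527188259841]
step 2: P' = (I − K·H)·P̄ = [107366770629501/115690317818887 -18765196077427/115690317818887 -179166478077775/115690317818887; -18765196077427/115690317818887 112178242103425/347070953456661 242566946196130/347070953456661; -179166478077775/115690317818887 242566946196130/347070953456661 1196392358286106/347070953456661]

step 0: x' = [-390766/237791, 225395/237791, 1047263/237791], P' = [434247/237791 -105150/237791 -786642/237791; -105150/237791 98736/237791 298056/237791; -786642/237791 298056/237791 1641095/237791]
step 1: x' = [-1812540310/2325540389, -514945037/6976621167, -3248455319/6976621167], P' = [2175264660/2325540389 -390291093/2325540389 -3648968070/2325540389; -390291093/2325540389 2285036210/6976621167 4985170031/6976621167; -3648968070/2325540389 4985170031/6976621167 24445635524/6976621167]
step 2: x' = [13360260272218/16527188259841, 110958199365/16527188259841, -11448229084379/16527188259841], P' = [107366770629501/115690317818887 -18765196077427/115690317818887 -179166478077775/115690317818887; -18765196077427/115690317818887 112178242103425/347070953456661 242566946196130/347070953456661; -179166478077775/115690317818887 242566946196130/347070953456661 1196392358286106/347070953456661]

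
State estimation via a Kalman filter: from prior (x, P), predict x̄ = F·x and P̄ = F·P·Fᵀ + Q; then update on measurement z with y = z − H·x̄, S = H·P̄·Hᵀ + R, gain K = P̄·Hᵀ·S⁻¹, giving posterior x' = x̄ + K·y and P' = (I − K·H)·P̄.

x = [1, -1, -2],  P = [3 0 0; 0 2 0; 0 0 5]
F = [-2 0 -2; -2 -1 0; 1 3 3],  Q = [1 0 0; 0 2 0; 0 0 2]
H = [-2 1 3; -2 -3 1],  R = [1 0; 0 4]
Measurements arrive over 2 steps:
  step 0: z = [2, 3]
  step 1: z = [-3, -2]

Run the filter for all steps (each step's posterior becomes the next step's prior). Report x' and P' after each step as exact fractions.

step 0: x̄ = F·x = [2, -1, -8]
step 0: P̄ = F·P·Fᵀ + Q = [33 12 -36; 12 16 -12; -36 -12 68]
step 0: y = z − H·x̄ = [31, 12]
step 0: S = H·P̄·Hᵀ + R = [1073 720; 720 708]
step 0: K = P̄·Hᵀ·S⁻¹ = [-1278/20107 -5239/40214; 2444/20107 -4871/20107; 5016/20107 -308/60321]
step 0: x' = x̄ + K·y = [-30838/20107, -2795/20107, -6592/20107]
step 0: P' = (I − K·H)·P̄ = [95004/20107 -34986/20107 74572/20107; -34986/20107 20084/20107 -29204/20107; 74572/20107 -29204/20107 183364/60321]
step 1: x̄ = F·x = [74860/20107, 64471/20107, -58999/20107]
step 1: P̄ = F·P·Fᵀ + Q = [3723553/60321 549924/20107 -768172/20107; 549924/20107 300370/20107 -365178/20107; -768172/20107 -365178/20107 577910/20107]
step 1: y = z − H·x̄ = [201925/20107, 361918/20107]
step 1: S = H·P̄·Hᵀ + R = [45941113/60321 51191560/60321; 51191560/60321 60567748/60321]
step 1: K = P̄·Hᵀ·S⁻¹ = [-71722734/671299961 -204634997/1342599922; 78947428/671299961 -145400866/671299961; 144588376/671299961 -15478747/671299961]
step 1: x' = x̄ + K·y = [-62646959/671299961, 328126949/671299961, -796342355/671299961]
step 1: P' = (I − K·H)·P̄ = [1389210612/671299961 -440075520/671299961 1048924670/671299961; -440075520/671299961 358405990/671299961 -386536534/671299961; 1048924670/671299961 -386536534/671299961 876324750/671299961]

step 0: x' = [-30838/20107, -2795/20107, -6592/20107], P' = [95004/20107 -34986/20107 74572/20107; -34986/20107 20084/20107 -29204/20107; 74572/20107 -29204/20107 183364/60321]
step 1: x' = [-62646959/671299961, 328126949/671299961, -796342355/671299961], P' = [1389210612/671299961 -440075520/671299961 1048924670/671299961; -440075520/671299961 358405990/671299961 -386536534/671299961; 1048924670/671299961 -386536534/671299961 876324750/671299961]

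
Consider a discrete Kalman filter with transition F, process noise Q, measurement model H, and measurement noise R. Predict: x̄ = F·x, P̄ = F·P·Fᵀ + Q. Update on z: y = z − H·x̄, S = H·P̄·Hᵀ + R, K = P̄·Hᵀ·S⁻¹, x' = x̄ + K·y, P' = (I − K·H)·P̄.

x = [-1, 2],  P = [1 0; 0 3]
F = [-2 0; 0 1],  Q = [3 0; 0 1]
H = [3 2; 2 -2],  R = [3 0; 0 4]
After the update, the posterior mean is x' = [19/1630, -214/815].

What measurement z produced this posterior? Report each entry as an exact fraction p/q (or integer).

x̄ = F·x = [2, 2]
P̄ = F·P·Fᵀ + Q = [7 0; 0 4]
S = H·P̄·Hᵀ + R = [82 26; 26 48]
K = P̄·Hᵀ·S⁻¹ = [161/815 301/1630; 148/815 -216/815]
x' − x̄ = [-3241/1630, -1844/815] = K·y
y = (KᵀK)⁻¹·Kᵀ·(x' − x̄) = [-11, 1]
z = y + H·x̄ = [-11, 1] + [10, 0] = [-1, 1]

z = [-1, 1]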